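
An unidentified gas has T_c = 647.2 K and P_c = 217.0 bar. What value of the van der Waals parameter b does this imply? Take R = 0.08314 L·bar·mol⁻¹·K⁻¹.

From T_c = 8a/(27Rb) and P_c = a/(27b²): b = R T_c/(8 P_c).
b = (0.08314)(647.2)/(8×217.0) = 53.808/1736.0 = 0.03100 L/mol

b ≈ 0.03100 L/mol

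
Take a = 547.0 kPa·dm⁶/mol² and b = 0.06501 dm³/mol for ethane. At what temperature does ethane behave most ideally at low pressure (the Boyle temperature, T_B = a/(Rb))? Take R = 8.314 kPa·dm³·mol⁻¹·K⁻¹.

For a van der Waals gas the second virial coefficient B₂ = b − a/(RT) vanishes at T_B = a/(Rb).
T_B = 547.0/(8.314×0.06501) = 547.0/0.54049 = 1012 K

T_B ≈ 1012 K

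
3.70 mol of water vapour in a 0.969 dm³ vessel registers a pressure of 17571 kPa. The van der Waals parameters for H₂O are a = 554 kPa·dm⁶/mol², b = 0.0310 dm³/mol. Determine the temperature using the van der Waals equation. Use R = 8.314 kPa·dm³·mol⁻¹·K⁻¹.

T ≈ 712.3 K

T = (P + a n²/V²)(V − nb)/(nR)
P + a n²/V² = 17571 + (554)(3.70)²/(0.969)² = 25648 kPa
V − nb = 0.969 − (3.70)(0.0310) = 0.85430 dm³
T = (25648)(0.85430)/((3.70)(8.314)) = 712.3 K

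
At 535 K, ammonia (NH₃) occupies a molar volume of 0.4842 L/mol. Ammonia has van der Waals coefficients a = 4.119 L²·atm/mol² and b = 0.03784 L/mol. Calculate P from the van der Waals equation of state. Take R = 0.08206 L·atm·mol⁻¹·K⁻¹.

P = RT/(V_m − b) − a/V_m²
RT/(V_m − b) = (0.08206)(535)/(0.4842 − 0.03784) = 43.902/0.44636 = 98.356 atm
a/V_m² = 4.119/(0.4842)² = 17.569 atm
P = 98.356 − 17.569 = 80.79 atm

P ≈ 80.79 atm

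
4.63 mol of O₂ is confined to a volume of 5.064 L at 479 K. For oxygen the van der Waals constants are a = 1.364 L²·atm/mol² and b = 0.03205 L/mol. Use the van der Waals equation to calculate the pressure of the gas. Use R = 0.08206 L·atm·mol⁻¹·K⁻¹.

P ≈ 35.88 atm

P = nRT/(V − nb) − a n²/V²
nRT/(V − nb) = (4.63)(0.08206)(479)/(5.064 − 4.63×0.03205) = 181.99/4.9156 = 37.023 atm
a n²/V² = (1.364)(4.63)²/(5.064)² = 1.1402 atm
P = 37.023 − 1.1402 = 35.88 atm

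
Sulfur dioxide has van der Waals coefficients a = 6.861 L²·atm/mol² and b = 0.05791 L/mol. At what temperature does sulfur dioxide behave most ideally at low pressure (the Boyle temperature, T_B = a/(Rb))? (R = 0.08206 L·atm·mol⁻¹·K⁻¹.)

T_B ≈ 1444 K

For a van der Waals gas the second virial coefficient B₂ = b − a/(RT) vanishes at T_B = a/(Rb).
T_B = 6.861/(0.08206×0.05791) = 6.861/0.0047521 = 1444 K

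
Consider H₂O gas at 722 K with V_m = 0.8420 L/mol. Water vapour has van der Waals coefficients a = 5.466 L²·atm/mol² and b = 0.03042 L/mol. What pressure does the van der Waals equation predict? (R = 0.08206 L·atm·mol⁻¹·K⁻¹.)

P = RT/(V_m − b) − a/V_m²
RT/(V_m − b) = (0.08206)(722)/(0.8420 − 0.03042) = 59.247/0.81158 = 73.002 atm
a/V_m² = 5.466/(0.8420)² = 7.7098 atm
P = 73.002 − 7.7098 = 65.29 atm

P ≈ 65.29 atm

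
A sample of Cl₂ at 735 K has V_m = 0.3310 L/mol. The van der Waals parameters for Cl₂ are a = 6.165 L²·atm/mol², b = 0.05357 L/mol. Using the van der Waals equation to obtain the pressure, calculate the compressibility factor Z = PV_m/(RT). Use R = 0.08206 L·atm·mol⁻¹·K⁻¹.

P = RT/(V_m − b) − a/V_m² = (0.08206)(735)/(0.3310 − 0.05357) − 6.165/(0.3310)²
  = 60.314/0.27743 − 56.270 = 217.40 − 56.270 = 161.13 atm
Z = PV_m/(RT) = (161.13)(0.3310)/((0.08206)(735)) = 53.334/60.314 = 0.8843

Z ≈ 0.8843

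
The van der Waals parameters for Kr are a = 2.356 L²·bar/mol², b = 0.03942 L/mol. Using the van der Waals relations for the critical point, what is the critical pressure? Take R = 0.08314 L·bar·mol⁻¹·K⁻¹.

For a van der Waals gas, P_c = a/(27b²).
P_c = 2.356/(27×(0.03942)²) = 2.356/0.041956 = 56.15 bar

P_c ≈ 56.15 bar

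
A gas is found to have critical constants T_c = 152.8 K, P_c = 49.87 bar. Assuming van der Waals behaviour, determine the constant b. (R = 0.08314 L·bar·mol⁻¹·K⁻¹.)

From T_c = 8a/(27Rb) and P_c = a/(27b²): b = R T_c/(8 P_c).
b = (0.08314)(152.8)/(8×49.87) = 12.704/398.96 = 0.03184 L/mol

b ≈ 0.03184 L/mol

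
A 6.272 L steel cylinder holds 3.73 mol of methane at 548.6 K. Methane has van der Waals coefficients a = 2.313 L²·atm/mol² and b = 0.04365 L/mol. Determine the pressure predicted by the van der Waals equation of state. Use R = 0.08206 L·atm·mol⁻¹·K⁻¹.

P = nRT/(V − nb) − a n²/V²
nRT/(V − nb) = (3.73)(0.08206)(548.6)/(6.272 − 3.73×0.04365) = 167.92/6.1092 = 27.486 atm
a n²/V² = (2.313)(3.73)²/(6.272)² = 0.81805 atm
P = 27.486 − 0.81805 = 26.67 atm

P ≈ 26.67 atm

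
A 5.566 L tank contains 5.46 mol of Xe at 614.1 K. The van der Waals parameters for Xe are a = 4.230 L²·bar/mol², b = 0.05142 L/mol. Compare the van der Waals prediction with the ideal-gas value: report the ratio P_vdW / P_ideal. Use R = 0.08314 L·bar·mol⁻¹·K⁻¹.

P_vdW / P_ideal ≈ 0.9718

Ideal: P_ideal = nRT/V = (5.46)(0.08314)(614.1)/5.566 = 50.0839 bar
vdW: P = nRT/(V − nb) − a n²/V² = 278.767/5.28525 − 126.103/30.9804 = 52.7443 − 4.07041 = 48.6739 bar
Ratio = 48.6739/50.0839 = 0.9718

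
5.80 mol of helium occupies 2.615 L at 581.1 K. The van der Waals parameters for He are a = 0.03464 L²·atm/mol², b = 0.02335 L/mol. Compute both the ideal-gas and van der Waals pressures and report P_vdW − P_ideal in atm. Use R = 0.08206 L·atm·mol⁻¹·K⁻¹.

ΔP ≈ 5.61 atm

Ideal: P_ideal = nRT/V = (5.80)(0.08206)(581.1)/2.615 = 105.764 atm
vdW: P = nRT/(V − nb) − a n²/V² = 276.573/2.47957 − 1.16529/6.83823 = 111.541 − 0.170408 = 111.371 atm
ΔP = 111.371 − 105.764 = 5.61 atm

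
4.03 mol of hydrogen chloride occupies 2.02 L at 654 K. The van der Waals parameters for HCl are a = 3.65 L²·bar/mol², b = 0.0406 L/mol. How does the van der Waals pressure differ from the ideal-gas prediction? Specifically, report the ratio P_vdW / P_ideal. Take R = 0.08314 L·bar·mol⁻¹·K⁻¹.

Ideal: P_ideal = nRT/V = (4.03)(0.08314)(654)/2.02 = 108.478 bar
vdW: P = nRT/(V − nb) − a n²/V² = 219.125/1.85638 − 59.2793/4.08040 = 118.039 − 14.5278 = 103.511 bar
Ratio = 103.511/108.478 = 0.9542

P_vdW / P_ideal ≈ 0.9542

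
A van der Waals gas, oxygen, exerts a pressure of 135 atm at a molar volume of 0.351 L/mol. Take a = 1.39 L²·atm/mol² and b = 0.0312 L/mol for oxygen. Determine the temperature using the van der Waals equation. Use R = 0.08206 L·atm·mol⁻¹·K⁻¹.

T = (P + a/V_m²)(V_m − b)/R
P + a/V_m² = 135 + 1.39/(0.351)² = 146.28 atm
V_m − b = 0.351 − 0.0312 = 0.31980 L/mol
T = (146.28)(0.31980)/0.08206 = 570.1 K

T ≈ 570.1 K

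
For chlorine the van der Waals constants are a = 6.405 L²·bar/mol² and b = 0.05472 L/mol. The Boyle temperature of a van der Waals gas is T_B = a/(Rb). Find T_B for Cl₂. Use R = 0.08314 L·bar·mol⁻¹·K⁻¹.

T_B ≈ 1408 K

For a van der Waals gas the second virial coefficient B₂ = b − a/(RT) vanishes at T_B = a/(Rb).
T_B = 6.405/(0.08314×0.05472) = 6.405/0.0045494 = 1408 K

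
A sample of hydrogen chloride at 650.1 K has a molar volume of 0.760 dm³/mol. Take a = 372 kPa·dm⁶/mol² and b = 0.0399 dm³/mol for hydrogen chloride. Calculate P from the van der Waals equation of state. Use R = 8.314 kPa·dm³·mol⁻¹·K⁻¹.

P = RT/(V_m − b) − a/V_m²
RT/(V_m − b) = (8.314)(650.1)/(0.760 − 0.0399) = 5404.9/0.72010 = 7505.8 kPa
a/V_m² = 372/(0.760)² = 644.04 kPa
P = 7505.8 − 644.04 = 6862 kPa

P ≈ 6862 kPa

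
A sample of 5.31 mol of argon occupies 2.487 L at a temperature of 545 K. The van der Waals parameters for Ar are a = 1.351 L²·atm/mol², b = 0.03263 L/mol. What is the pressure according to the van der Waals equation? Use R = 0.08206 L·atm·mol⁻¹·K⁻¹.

P ≈ 96.48 atm

P = nRT/(V − nb) − a n²/V²
nRT/(V − nb) = (5.31)(0.08206)(545)/(2.487 − 5.31×0.03263) = 237.48/2.3137 = 102.64 atm
a n²/V² = (1.351)(5.31)²/(2.487)² = 6.1588 atm
P = 102.64 − 6.1588 = 96.48 atm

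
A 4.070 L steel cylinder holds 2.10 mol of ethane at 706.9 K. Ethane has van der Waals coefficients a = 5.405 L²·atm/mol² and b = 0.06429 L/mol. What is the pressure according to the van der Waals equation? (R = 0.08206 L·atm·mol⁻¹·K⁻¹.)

P ≈ 29.52 atm

P = nRT/(V − nb) − a n²/V²
nRT/(V − nb) = (2.10)(0.08206)(706.9)/(4.070 − 2.10×0.06429) = 121.82/3.9350 = 30.958 atm
a n²/V² = (5.405)(2.10)²/(4.070)² = 1.4389 atm
P = 30.958 − 1.4389 = 29.52 atm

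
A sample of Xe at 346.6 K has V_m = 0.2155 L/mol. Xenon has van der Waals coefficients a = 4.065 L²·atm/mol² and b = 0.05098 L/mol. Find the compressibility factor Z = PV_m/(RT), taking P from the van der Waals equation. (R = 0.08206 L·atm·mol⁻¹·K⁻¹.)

Z ≈ 0.6467

P = RT/(V_m − b) − a/V_m² = (0.08206)(346.6)/(0.2155 − 0.05098) − 4.065/(0.2155)²
  = 28.442/0.16452 − 87.532 = 172.88 − 87.532 = 85.35 atm
Z = PV_m/(RT) = (85.35)(0.2155)/((0.08206)(346.6)) = 18.393/28.442 = 0.6467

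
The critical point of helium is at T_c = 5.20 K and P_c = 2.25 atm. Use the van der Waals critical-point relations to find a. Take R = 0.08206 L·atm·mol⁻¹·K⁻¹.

a ≈ 0.03414 L²·atm/mol²

From T_c = 8a/(27Rb) and P_c = a/(27b²): a = 27 R² T_c²/(64 P_c).
a = 27×(0.08206)²×(5.20)²/(64×2.25) = 4.9162/144.00 = 0.03414 L²·atm/mol²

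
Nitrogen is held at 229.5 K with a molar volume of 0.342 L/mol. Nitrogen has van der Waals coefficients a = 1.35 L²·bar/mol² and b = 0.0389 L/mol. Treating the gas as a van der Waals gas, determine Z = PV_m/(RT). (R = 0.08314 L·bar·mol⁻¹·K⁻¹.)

P = RT/(V_m − b) − a/V_m² = (0.08314)(229.5)/(0.342 − 0.0389) − 1.35/(0.342)²
  = 19.081/0.30310 − 11.542 = 62.953 − 11.542 = 51.411 bar
Z = PV_m/(RT) = (51.411)(0.342)/((0.08314)(229.5)) = 17.583/19.081 = 0.9215

Z ≈ 0.9215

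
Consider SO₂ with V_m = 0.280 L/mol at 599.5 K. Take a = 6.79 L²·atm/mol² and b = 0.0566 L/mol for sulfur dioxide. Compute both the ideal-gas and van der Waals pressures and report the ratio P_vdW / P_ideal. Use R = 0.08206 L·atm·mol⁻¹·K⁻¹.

Ideal: P_ideal = RT/V_m = (0.08206)(599.5)/0.280 = 175.696 atm
vdW: P = RT/(V_m − b) − a/V_m² = 49.1950/0.223400 − 6.79/0.0784000 = 220.210 − 86.6071 = 133.603 atm
Ratio = 133.603/175.696 = 0.7604

P_vdW / P_ideal ≈ 0.7604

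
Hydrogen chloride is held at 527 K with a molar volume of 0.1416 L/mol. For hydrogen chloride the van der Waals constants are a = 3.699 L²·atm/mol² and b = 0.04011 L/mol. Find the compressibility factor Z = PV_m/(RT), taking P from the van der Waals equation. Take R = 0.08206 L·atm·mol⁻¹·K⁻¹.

Z ≈ 0.7912

P = RT/(V_m − b) − a/V_m² = (0.08206)(527)/(0.1416 − 0.04011) − 3.699/(0.1416)²
  = 43.246/0.10149 − 184.48 = 426.11 − 184.48 = 241.63 atm
Z = PV_m/(RT) = (241.63)(0.1416)/((0.08206)(527)) = 34.215/43.246 = 0.7912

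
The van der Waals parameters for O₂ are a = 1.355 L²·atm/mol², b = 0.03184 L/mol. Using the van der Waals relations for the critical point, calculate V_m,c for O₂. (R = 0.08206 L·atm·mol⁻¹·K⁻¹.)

V_m,c ≈ 0.09552 L/mol

For a van der Waals gas, V_m,c = 3b.
V_m,c = 3×0.03184 = 0.09552 L/mol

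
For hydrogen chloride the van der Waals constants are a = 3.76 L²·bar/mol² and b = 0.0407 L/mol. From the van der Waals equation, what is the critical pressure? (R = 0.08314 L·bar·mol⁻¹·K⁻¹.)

P_c ≈ 84.07 bar

For a van der Waals gas, P_c = a/(27b²).
P_c = 3.76/(27×(0.0407)²) = 3.76/0.044725 = 84.07 bar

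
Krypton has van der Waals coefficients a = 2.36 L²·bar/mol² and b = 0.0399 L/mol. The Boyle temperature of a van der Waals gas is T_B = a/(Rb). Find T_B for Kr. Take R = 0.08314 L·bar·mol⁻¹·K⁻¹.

For a van der Waals gas the second virial coefficient B₂ = b − a/(RT) vanishes at T_B = a/(Rb).
T_B = 2.36/(0.08314×0.0399) = 2.36/0.0033173 = 711.4 K

T_B ≈ 711.4 K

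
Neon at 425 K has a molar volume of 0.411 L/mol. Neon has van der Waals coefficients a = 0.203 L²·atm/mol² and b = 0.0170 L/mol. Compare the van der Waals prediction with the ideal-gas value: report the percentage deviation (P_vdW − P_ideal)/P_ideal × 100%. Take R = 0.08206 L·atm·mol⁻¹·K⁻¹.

Ideal: P_ideal = RT/V_m = (0.08206)(425)/0.411 = 84.8552 atm
vdW: P = RT/(V_m − b) − a/V_m² = 34.8755/0.394000 − 0.203/0.168921 = 88.5165 − 1.20175 = 87.3148 atm
% deviation = (87.3148 − 84.8552)/84.8552 × 100% = 2.90%

2.90 %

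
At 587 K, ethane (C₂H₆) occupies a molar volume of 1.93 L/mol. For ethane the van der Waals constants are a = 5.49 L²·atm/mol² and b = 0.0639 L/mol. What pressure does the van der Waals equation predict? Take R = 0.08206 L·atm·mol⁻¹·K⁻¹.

P = RT/(V_m − b) − a/V_m²
RT/(V_m − b) = (0.08206)(587)/(1.93 − 0.0639) = 48.169/1.8661 = 25.813 atm
a/V_m² = 5.49/(1.93)² = 1.4739 atm
P = 25.813 − 1.4739 = 24.34 atm

P ≈ 24.34 atm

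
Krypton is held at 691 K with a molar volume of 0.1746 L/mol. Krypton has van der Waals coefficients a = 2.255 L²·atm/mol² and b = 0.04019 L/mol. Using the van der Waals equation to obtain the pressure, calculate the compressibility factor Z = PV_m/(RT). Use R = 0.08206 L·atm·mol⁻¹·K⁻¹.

Z ≈ 1.071

P = RT/(V_m − b) − a/V_m² = (0.08206)(691)/(0.1746 − 0.04019) − 2.255/(0.1746)²
  = 56.703/0.13441 − 73.970 = 421.87 − 73.970 = 347.90 atm
Z = PV_m/(RT) = (347.90)(0.1746)/((0.08206)(691)) = 60.743/56.703 = 1.071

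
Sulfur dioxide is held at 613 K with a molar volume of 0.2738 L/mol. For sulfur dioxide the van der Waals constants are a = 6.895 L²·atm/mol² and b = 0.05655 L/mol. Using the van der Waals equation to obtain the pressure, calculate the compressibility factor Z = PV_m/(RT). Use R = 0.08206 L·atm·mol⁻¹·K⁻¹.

Z ≈ 0.7597

P = RT/(V_m − b) − a/V_m² = (0.08206)(613)/(0.2738 − 0.05655) − 6.895/(0.2738)²
  = 50.303/0.21725 − 91.974 = 231.54 − 91.974 = 139.57 atm
Z = PV_m/(RT) = (139.57)(0.2738)/((0.08206)(613)) = 38.214/50.303 = 0.7597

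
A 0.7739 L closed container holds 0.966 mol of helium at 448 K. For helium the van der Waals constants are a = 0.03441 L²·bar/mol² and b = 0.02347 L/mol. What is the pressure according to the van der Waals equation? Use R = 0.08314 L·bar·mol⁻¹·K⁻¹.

P = nRT/(V − nb) − a n²/V²
nRT/(V − nb) = (0.966)(0.08314)(448)/(0.7739 − 0.966×0.02347) = 35.980/0.75123 = 47.895 bar
a n²/V² = (0.03441)(0.966)²/(0.7739)² = 0.053613 bar
P = 47.895 − 0.053613 = 47.84 bar

P ≈ 47.84 bar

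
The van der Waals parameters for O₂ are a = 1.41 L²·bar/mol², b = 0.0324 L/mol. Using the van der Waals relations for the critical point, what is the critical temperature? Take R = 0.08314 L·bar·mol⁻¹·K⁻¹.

T_c ≈ 155.1 K

For a van der Waals gas, T_c = 8a/(27Rb).
T_c = 8×1.41/(27×0.08314×0.0324) = 11.280/0.072731 = 155.1 K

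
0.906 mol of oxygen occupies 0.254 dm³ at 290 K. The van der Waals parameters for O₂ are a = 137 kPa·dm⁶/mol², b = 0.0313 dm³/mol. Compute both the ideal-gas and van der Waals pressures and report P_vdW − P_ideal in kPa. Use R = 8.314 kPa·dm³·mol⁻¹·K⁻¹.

ΔP ≈ -662.2 kPa

Ideal: P_ideal = nRT/V = (0.906)(8.314)(290)/0.254 = 8600.08 kPa
vdW: P = nRT/(V − nb) − a n²/V² = 2184.42/0.225642 − 112.455/0.0645160 = 9680.91 − 1743.06 = 7937.85 kPa
ΔP = 7937.85 − 8600.08 = -662.2 kPa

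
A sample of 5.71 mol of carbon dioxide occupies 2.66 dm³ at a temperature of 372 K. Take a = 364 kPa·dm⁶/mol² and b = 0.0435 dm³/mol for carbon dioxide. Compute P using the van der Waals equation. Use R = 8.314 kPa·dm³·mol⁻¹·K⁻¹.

P = nRT/(V − nb) − a n²/V²
nRT/(V − nb) = (5.71)(8.314)(372)/(2.66 − 5.71×0.0435) = 17660/2.4116 = 7322.9 kPa
a n²/V² = (364)(5.71)²/(2.66)² = 1677.3 kPa
P = 7322.9 − 1677.3 = 5646 kPa

P ≈ 5646 kPa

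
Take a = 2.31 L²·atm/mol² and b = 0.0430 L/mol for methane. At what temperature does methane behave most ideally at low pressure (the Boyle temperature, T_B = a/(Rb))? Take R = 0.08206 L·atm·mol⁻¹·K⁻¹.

T_B ≈ 654.7 K

For a van der Waals gas the second virial coefficient B₂ = b − a/(RT) vanishes at T_B = a/(Rb).
T_B = 2.31/(0.08206×0.0430) = 2.31/0.0035286 = 654.7 K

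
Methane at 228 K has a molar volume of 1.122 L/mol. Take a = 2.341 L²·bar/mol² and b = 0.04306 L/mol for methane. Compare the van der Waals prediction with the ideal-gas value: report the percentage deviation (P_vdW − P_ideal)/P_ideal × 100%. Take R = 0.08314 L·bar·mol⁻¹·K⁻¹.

Ideal: P_ideal = RT/V_m = (0.08314)(228)/1.122 = 16.8948 bar
vdW: P = RT/(V_m − b) − a/V_m² = 18.9559/1.07894 − 2.341/1.25888 = 17.5690 − 1.85959 = 15.7094 bar
% deviation = (15.7094 − 16.8948)/16.8948 × 100% = -7.02%

-7.02 %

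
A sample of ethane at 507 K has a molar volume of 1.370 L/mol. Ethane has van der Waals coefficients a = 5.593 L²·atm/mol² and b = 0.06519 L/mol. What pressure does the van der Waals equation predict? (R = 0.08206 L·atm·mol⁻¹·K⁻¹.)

P = RT/(V_m − b) − a/V_m²
RT/(V_m − b) = (0.08206)(507)/(1.370 − 0.06519) = 41.604/1.3048 = 31.885 atm
a/V_m² = 5.593/(1.370)² = 2.9799 atm
P = 31.885 − 2.9799 = 28.91 atm

P ≈ 28.91 atm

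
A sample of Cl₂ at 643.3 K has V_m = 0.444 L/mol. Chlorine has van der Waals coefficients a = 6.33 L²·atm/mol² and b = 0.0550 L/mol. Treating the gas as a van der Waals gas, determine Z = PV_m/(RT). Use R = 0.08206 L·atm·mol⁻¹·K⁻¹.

Z ≈ 0.8713

P = RT/(V_m − b) − a/V_m² = (0.08206)(643.3)/(0.444 − 0.0550) − 6.33/(0.444)²
  = 52.789/0.38900 − 32.110 = 135.70 − 32.110 = 103.59 atm
Z = PV_m/(RT) = (103.59)(0.444)/((0.08206)(643.3)) = 45.994/52.789 = 0.8713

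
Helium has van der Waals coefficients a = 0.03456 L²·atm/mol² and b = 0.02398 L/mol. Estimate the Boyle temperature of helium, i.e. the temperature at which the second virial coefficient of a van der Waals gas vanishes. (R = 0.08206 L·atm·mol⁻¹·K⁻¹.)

For a van der Waals gas the second virial coefficient B₂ = b − a/(RT) vanishes at T_B = a/(Rb).
T_B = 0.03456/(0.08206×0.02398) = 0.03456/0.0019678 = 17.56 K

T_B ≈ 17.56 K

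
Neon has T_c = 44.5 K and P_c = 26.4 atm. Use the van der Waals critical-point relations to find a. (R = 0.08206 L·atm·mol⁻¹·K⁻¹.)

From T_c = 8a/(27Rb) and P_c = a/(27b²): a = 27 R² T_c²/(64 P_c).
a = 27×(0.08206)²×(44.5)²/(64×26.4) = 360.04/1689.6 = 0.2131 L²·atm/mol²

a ≈ 0.2131 L²·atm/mol²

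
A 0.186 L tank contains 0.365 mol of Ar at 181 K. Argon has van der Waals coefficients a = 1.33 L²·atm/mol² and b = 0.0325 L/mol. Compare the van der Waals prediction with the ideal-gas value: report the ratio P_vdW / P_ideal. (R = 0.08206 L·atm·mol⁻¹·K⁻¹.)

P_vdW / P_ideal ≈ 0.8924

Ideal: P_ideal = nRT/V = (0.365)(0.08206)(181)/0.186 = 29.1467 atm
vdW: P = nRT/(V − nb) − a n²/V² = 5.42129/0.174138 − 0.177189/0.0345960 = 31.1321 − 5.12166 = 26.0104 atm
Ratio = 26.0104/29.1467 = 0.8924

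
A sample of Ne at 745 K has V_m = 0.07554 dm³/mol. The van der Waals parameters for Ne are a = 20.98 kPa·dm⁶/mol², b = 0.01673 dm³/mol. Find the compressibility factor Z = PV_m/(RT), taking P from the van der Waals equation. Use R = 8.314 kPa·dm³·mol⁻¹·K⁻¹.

Z ≈ 1.240

P = RT/(V_m − b) − a/V_m² = (8.314)(745)/(0.07554 − 0.01673) − 20.98/(0.07554)²
  = 6193.9/0.058810 − 3676.6 = 105321 − 3676.6 = 101644 kPa
Z = PV_m/(RT) = (101644)(0.07554)/((8.314)(745)) = 7678.2/6193.9 = 1.240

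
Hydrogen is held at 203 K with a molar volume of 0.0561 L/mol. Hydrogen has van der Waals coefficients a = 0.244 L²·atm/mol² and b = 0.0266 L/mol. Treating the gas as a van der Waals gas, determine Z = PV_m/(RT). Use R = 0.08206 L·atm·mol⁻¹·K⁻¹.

P = RT/(V_m − b) − a/V_m² = (0.08206)(203)/(0.0561 − 0.0266) − 0.244/(0.0561)²
  = 16.658/0.029500 − 77.529 = 564.68 − 77.529 = 487.15 atm
Z = PV_m/(RT) = (487.15)(0.0561)/((0.08206)(203)) = 27.329/16.658 = 1.641

Z ≈ 1.641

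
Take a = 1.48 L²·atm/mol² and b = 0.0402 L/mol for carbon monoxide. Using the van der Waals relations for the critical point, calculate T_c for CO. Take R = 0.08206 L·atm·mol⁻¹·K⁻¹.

T_c ≈ 132.9 K

For a van der Waals gas, T_c = 8a/(27Rb).
T_c = 8×1.48/(27×0.08206×0.0402) = 11.840/0.089068 = 132.9 K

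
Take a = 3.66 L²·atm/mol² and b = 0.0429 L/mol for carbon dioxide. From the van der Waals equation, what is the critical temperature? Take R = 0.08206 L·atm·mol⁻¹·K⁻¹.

For a van der Waals gas, T_c = 8a/(27Rb).
T_c = 8×3.66/(27×0.08206×0.0429) = 29.280/0.095050 = 308.0 K

T_c ≈ 308.0 K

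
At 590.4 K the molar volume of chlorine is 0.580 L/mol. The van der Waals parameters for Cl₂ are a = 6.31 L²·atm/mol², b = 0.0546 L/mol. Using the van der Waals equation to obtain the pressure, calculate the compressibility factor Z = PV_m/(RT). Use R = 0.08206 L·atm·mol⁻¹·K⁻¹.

Z ≈ 0.8794

P = RT/(V_m − b) − a/V_m² = (0.08206)(590.4)/(0.580 − 0.0546) − 6.31/(0.580)²
  = 48.448/0.52540 − 18.757 = 92.212 − 18.757 = 73.455 atm
Z = PV_m/(RT) = (73.455)(0.580)/((0.08206)(590.4)) = 42.604/48.448 = 0.8794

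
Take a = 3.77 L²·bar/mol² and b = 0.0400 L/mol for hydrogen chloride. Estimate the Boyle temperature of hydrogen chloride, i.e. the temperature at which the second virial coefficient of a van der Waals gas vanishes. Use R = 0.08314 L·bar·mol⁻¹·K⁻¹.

For a van der Waals gas the second virial coefficient B₂ = b − a/(RT) vanishes at T_B = a/(Rb).
T_B = 3.77/(0.08314×0.0400) = 3.77/0.0033256 = 1134 K

T_B ≈ 1134 K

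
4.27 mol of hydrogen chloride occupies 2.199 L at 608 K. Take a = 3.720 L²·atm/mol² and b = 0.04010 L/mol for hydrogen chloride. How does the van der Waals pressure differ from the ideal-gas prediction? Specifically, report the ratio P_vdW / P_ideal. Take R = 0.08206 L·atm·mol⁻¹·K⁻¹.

P_vdW / P_ideal ≈ 0.9397

Ideal: P_ideal = nRT/V = (4.27)(0.08206)(608)/2.199 = 96.8808 atm
vdW: P = nRT/(V − nb) − a n²/V² = 213.041/2.02777 − 67.8264/4.83560 = 105.062 − 14.0265 = 91.036 atm
Ratio = 91.036/96.8808 = 0.9397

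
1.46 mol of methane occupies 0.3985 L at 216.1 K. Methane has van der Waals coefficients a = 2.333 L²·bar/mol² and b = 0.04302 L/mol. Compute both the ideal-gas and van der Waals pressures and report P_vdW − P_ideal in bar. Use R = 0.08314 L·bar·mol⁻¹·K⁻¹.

Ideal: P_ideal = nRT/V = (1.46)(0.08314)(216.1)/0.3985 = 65.8248 bar
vdW: P = nRT/(V − nb) − a n²/V² = 26.2312/0.335691 − 4.97302/0.158802 = 78.1409 − 31.3159 = 46.8250 bar
ΔP = 46.8250 − 65.8248 = -19.00 bar

ΔP ≈ -19.00 bar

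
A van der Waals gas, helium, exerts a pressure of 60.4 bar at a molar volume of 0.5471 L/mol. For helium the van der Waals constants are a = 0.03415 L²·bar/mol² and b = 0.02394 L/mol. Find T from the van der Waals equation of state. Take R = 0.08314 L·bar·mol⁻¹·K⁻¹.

T ≈ 380.8 K

T = (P + a/V_m²)(V_m − b)/R
P + a/V_m² = 60.4 + 0.03415/(0.5471)² = 60.514 bar
V_m − b = 0.5471 − 0.02394 = 0.52316 L/mol
T = (60.514)(0.52316)/0.08314 = 380.8 K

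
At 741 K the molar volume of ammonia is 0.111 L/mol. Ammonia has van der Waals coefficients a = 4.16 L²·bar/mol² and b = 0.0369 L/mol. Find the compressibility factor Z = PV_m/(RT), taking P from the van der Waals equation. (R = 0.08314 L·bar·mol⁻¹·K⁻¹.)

Z ≈ 0.8896

P = RT/(V_m − b) − a/V_m² = (0.08314)(741)/(0.111 − 0.0369) − 4.16/(0.111)²
  = 61.607/0.074100 − 337.63 = 831.40 − 337.63 = 493.77 bar
Z = PV_m/(RT) = (493.77)(0.111)/((0.08314)(741)) = 54.808/61.607 = 0.8896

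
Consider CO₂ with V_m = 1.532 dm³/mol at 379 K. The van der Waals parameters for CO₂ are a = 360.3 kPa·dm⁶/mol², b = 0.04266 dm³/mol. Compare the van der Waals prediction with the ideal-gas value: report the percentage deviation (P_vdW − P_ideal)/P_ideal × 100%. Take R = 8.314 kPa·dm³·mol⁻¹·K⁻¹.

Ideal: P_ideal = RT/V_m = (8.314)(379)/1.532 = 2056.79 kPa
vdW: P = RT/(V_m − b) − a/V_m² = 3151.01/1.48934 − 360.3/2.34702 = 2115.71 − 153.514 = 1962.20 kPa
% deviation = (1962.20 − 2056.79)/2056.79 × 100% = -4.60%

-4.60 %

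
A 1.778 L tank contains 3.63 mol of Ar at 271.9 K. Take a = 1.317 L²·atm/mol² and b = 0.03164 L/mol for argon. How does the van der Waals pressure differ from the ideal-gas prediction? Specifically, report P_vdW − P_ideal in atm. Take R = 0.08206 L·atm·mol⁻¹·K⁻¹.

ΔP ≈ -2.344 atm

Ideal: P_ideal = nRT/V = (3.63)(0.08206)(271.9)/1.778 = 45.5529 atm
vdW: P = nRT/(V − nb) − a n²/V² = 80.9930/1.66315 − 17.3540/3.16128 = 48.6986 − 5.48955 = 43.2091 atm
ΔP = 43.2091 − 45.5529 = -2.344 atm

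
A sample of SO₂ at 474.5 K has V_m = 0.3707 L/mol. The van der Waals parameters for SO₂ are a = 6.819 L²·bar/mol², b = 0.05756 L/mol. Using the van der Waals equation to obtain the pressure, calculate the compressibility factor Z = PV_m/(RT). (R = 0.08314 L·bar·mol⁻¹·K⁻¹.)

Z ≈ 0.7175

P = RT/(V_m − b) − a/V_m² = (0.08314)(474.5)/(0.3707 − 0.05756) − 6.819/(0.3707)²
  = 39.450/0.31314 − 49.622 = 125.98 − 49.622 = 76.36 bar
Z = PV_m/(RT) = (76.36)(0.3707)/((0.08314)(474.5)) = 28.307/39.450 = 0.7175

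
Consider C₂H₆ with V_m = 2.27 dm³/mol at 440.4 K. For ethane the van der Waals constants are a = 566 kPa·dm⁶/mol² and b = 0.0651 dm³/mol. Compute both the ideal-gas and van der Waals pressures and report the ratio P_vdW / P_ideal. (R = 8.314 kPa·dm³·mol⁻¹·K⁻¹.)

Ideal: P_ideal = RT/V_m = (8.314)(440.4)/2.27 = 1612.99 kPa
vdW: P = RT/(V_m − b) − a/V_m² = 3661.49/2.20490 − 566/5.15290 = 1660.61 − 109.841 = 1550.77 kPa
Ratio = 1550.77/1612.99 = 0.9614

P_vdW / P_ideal ≈ 0.9614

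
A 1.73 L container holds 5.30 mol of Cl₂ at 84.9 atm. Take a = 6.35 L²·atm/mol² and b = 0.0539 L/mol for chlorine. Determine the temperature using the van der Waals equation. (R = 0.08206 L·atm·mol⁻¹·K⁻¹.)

T ≈ 479.9 K

T = (P + a n²/V²)(V − nb)/(nR)
P + a n²/V² = 84.9 + (6.35)(5.30)²/(1.73)² = 144.50 atm
V − nb = 1.73 − (5.30)(0.0539) = 1.4443 L
T = (144.50)(1.4443)/((5.30)(0.08206)) = 479.9 K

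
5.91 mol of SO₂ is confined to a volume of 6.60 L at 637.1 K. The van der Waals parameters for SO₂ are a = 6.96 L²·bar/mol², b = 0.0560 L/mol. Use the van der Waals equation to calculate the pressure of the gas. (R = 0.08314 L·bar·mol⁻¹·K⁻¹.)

P ≈ 44.35 bar

P = nRT/(V − nb) − a n²/V²
nRT/(V − nb) = (5.91)(0.08314)(637.1)/(6.60 − 5.91×0.0560) = 313.04/6.2690 = 49.935 bar
a n²/V² = (6.96)(5.91)²/(6.60)² = 5.5808 bar
P = 49.935 − 5.5808 = 44.35 bar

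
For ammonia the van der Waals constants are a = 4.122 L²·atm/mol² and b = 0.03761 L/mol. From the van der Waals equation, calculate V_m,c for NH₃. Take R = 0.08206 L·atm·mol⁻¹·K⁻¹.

V_m,c ≈ 0.1128 L/mol

For a van der Waals gas, V_m,c = 3b.
V_m,c = 3×0.03761 = 0.1128 L/mol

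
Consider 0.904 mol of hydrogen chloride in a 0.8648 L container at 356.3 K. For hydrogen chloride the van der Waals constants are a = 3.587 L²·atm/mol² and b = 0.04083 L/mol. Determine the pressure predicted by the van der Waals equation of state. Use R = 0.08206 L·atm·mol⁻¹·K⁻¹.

P = nRT/(V − nb) − a n²/V²
nRT/(V − nb) = (0.904)(0.08206)(356.3)/(0.8648 − 0.904×0.04083) = 26.431/0.82789 = 31.926 atm
a n²/V² = (3.587)(0.904)²/(0.8648)² = 3.9196 atm
P = 31.926 − 3.9196 = 28.01 atm

P ≈ 28.01 atm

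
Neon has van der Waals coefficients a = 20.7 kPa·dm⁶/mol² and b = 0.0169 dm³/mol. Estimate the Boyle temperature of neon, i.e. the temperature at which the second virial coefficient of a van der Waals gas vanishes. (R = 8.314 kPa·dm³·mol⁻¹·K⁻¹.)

T_B ≈ 147.3 K

For a van der Waals gas the second virial coefficient B₂ = b − a/(RT) vanishes at T_B = a/(Rb).
T_B = 20.7/(8.314×0.0169) = 20.7/0.14051 = 147.3 K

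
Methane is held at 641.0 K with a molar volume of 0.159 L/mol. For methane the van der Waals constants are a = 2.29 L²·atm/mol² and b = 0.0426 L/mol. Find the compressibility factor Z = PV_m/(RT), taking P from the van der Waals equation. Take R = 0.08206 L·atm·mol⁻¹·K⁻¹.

Z ≈ 1.092

P = RT/(V_m − b) − a/V_m² = (0.08206)(641.0)/(0.159 − 0.0426) − 2.29/(0.159)²
  = 52.600/0.11640 − 90.582 = 451.89 − 90.582 = 361.31 atm
Z = PV_m/(RT) = (361.31)(0.159)/((0.08206)(641.0)) = 57.448/52.600 = 1.092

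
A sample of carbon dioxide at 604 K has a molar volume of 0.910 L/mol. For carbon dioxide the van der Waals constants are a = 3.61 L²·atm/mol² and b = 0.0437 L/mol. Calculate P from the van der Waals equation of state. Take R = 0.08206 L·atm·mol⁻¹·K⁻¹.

P ≈ 52.85 atm

P = RT/(V_m − b) − a/V_m²
RT/(V_m − b) = (0.08206)(604)/(0.910 − 0.0437) = 49.564/0.86630 = 57.213 atm
a/V_m² = 3.61/(0.910)² = 4.3594 atm
P = 57.213 − 4.3594 = 52.85 atm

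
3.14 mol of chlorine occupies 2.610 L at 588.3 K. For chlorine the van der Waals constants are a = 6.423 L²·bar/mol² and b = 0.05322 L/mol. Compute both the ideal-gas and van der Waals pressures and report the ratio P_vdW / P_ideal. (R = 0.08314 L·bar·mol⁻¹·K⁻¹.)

P_vdW / P_ideal ≈ 0.9104

Ideal: P_ideal = nRT/V = (3.14)(0.08314)(588.3)/2.610 = 58.8434 bar
vdW: P = nRT/(V − nb) − a n²/V² = 153.581/2.44289 − 63.3282/6.81210 = 62.8686 − 9.29643 = 53.5722 bar
Ratio = 53.5722/58.8434 = 0.9104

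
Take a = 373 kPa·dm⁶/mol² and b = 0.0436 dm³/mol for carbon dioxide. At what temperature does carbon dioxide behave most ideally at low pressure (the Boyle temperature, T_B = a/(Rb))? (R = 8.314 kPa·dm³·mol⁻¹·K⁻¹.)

For a van der Waals gas the second virial coefficient B₂ = b − a/(RT) vanishes at T_B = a/(Rb).
T_B = 373/(8.314×0.0436) = 373/0.36249 = 1029 K

T_B ≈ 1029 K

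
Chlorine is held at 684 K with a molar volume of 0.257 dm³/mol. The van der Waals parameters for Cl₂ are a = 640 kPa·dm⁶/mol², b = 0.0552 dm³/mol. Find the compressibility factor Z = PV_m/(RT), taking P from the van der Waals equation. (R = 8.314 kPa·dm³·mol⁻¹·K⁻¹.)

Z ≈ 0.8356

P = RT/(V_m − b) − a/V_m² = (8.314)(684)/(0.257 − 0.0552) − 640/(0.257)²
  = 5686.8/0.20180 − 9689.8 = 28180 − 9689.8 = 18490 kPa
Z = PV_m/(RT) = (18490)(0.257)/((8.314)(684)) = 4751.9/5686.8 = 0.8356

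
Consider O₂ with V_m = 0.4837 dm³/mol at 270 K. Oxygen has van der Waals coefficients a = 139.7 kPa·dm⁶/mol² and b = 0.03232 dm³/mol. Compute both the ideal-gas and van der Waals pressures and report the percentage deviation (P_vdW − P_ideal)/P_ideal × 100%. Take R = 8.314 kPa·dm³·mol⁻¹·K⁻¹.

Ideal: P_ideal = RT/V_m = (8.314)(270)/0.4837 = 4640.85 kPa
vdW: P = RT/(V_m − b) − a/V_m² = 2244.78/0.451380 − 139.7/0.233966 = 4973.15 − 597.095 = 4376.06 kPa
% deviation = (4376.06 − 4640.85)/4640.85 × 100% = -5.71%

-5.71 %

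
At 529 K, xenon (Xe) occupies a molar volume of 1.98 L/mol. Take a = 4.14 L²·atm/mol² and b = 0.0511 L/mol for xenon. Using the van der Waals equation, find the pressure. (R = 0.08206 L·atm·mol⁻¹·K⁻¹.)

P ≈ 21.45 atm

P = RT/(V_m − b) − a/V_m²
RT/(V_m − b) = (0.08206)(529)/(1.98 − 0.0511) = 43.410/1.9289 = 22.505 atm
a/V_m² = 4.14/(1.98)² = 1.0560 atm
P = 22.505 − 1.0560 = 21.45 atm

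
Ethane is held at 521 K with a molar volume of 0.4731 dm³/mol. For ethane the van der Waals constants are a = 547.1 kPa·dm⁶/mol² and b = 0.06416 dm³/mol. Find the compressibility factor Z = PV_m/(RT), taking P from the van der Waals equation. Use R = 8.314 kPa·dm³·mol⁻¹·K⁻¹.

Z ≈ 0.8899

P = RT/(V_m − b) − a/V_m² = (8.314)(521)/(0.4731 − 0.06416) − 547.1/(0.4731)²
  = 4331.6/0.40894 − 2444.3 = 10592 − 2444.3 = 8148 kPa
Z = PV_m/(RT) = (8148)(0.4731)/((8.314)(521)) = 3854.8/4331.6 = 0.8899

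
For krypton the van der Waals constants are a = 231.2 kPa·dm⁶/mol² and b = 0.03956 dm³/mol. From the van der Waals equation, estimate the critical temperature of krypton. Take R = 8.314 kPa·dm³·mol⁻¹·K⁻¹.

For a van der Waals gas, T_c = 8a/(27Rb).
T_c = 8×231.2/(27×8.314×0.03956) = 1849.6/8.8803 = 208.3 K

T_c ≈ 208.3 K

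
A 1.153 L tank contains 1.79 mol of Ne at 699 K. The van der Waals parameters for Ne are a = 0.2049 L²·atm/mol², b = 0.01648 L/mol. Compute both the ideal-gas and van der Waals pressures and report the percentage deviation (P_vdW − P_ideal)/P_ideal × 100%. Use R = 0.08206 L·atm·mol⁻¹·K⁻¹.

2.07 %

Ideal: P_ideal = nRT/V = (1.79)(0.08206)(699)/1.153 = 89.0497 atm
vdW: P = nRT/(V − nb) − a n²/V² = 102.674/1.12350 − 0.656520/1.32941 = 91.3876 − 0.493843 = 90.8938 atm
% deviation = (90.8938 − 89.0497)/89.0497 × 100% = 2.07%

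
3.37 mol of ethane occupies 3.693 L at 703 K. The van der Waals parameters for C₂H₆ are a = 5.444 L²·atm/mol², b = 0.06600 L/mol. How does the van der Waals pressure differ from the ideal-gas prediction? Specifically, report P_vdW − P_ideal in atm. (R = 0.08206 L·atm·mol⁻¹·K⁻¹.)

ΔP ≈ -1.160 atm

Ideal: P_ideal = nRT/V = (3.37)(0.08206)(703)/3.693 = 52.6426 atm
vdW: P = nRT/(V − nb) − a n²/V² = 194.409/3.47058 − 61.8270/13.6382 = 56.0163 − 4.53337 = 51.4829 atm
ΔP = 51.4829 − 52.6426 = -1.160 atm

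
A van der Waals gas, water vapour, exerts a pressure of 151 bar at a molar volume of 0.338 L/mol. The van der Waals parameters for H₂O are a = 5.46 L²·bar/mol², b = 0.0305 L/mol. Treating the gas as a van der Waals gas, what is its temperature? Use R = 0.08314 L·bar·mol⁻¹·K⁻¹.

T = (P + a/V_m²)(V_m − b)/R
P + a/V_m² = 151 + 5.46/(0.338)² = 198.79 bar
V_m − b = 0.338 − 0.0305 = 0.30750 L/mol
T = (198.79)(0.30750)/0.08314 = 735.2 K

T ≈ 735.2 K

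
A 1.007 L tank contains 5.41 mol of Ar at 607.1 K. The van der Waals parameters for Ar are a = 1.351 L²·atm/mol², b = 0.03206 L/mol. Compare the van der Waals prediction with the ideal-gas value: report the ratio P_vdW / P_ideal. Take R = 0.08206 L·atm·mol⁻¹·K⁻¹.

P_vdW / P_ideal ≈ 1.062

Ideal: P_ideal = nRT/V = (5.41)(0.08206)(607.1)/1.007 = 267.645 atm
vdW: P = nRT/(V − nb) − a n²/V² = 269.519/0.833555 − 39.5412/1.01405 = 323.337 − 38.9933 = 284.344 atm
Ratio = 284.344/267.645 = 1.062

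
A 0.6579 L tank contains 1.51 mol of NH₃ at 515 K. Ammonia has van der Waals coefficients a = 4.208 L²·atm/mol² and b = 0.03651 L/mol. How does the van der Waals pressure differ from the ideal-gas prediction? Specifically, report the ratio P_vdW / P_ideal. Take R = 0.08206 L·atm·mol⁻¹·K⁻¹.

Ideal: P_ideal = nRT/V = (1.51)(0.08206)(515)/0.6579 = 96.9964 atm
vdW: P = nRT/(V − nb) − a n²/V² = 63.8140/0.602770 − 9.59466/0.432832 = 105.868 − 22.1672 = 83.701 atm
Ratio = 83.701/96.9964 = 0.8629

P_vdW / P_ideal ≈ 0.8629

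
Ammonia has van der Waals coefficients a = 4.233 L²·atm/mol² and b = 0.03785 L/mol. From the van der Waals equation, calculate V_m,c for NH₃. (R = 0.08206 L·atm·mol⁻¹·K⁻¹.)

V_m,c ≈ 0.1136 L/mol

For a van der Waals gas, V_m,c = 3b.
V_m,c = 3×0.03785 = 0.1136 L/mol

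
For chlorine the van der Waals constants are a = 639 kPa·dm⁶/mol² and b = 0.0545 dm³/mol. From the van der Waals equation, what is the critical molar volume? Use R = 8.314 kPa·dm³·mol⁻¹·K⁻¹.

V_m,c ≈ 0.1635 dm³/mol

For a van der Waals gas, V_m,c = 3b.
V_m,c = 3×0.0545 = 0.1635 dm³/mol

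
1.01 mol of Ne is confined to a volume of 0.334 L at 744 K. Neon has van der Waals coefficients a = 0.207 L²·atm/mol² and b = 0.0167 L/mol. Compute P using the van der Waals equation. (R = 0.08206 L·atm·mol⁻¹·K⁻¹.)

P ≈ 192.5 atm

P = nRT/(V − nb) − a n²/V²
nRT/(V − nb) = (1.01)(0.08206)(744)/(0.334 − 1.01×0.0167) = 61.663/0.31713 = 194.44 atm
a n²/V² = (0.207)(1.01)²/(0.334)² = 1.8929 atm
P = 194.44 − 1.8929 = 192.5 atm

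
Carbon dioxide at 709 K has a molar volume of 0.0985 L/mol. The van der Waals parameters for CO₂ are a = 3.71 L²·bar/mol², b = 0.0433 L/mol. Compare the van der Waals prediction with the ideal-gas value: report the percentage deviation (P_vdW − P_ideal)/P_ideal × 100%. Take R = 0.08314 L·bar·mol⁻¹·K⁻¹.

14.54 %

Ideal: P_ideal = RT/V_m = (0.08314)(709)/0.0985 = 598.439 bar
vdW: P = RT/(V_m − b) − a/V_m² = 58.9463/0.0552000 − 3.71/0.00970225 = 1067.87 − 382.386 = 685.48 bar
% deviation = (685.48 − 598.439)/598.439 × 100% = 14.54%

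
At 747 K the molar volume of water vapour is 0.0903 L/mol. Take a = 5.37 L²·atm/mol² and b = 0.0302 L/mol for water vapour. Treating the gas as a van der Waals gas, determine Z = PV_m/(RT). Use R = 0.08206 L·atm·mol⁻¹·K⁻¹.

Z ≈ 0.5324

P = RT/(V_m − b) − a/V_m² = (0.08206)(747)/(0.0903 − 0.0302) − 5.37/(0.0903)²
  = 61.299/0.060100 − 658.57 = 1020.0 − 658.57 = 361.4 atm
Z = PV_m/(RT) = (361.4)(0.0903)/((0.08206)(747)) = 32.634/61.299 = 0.5324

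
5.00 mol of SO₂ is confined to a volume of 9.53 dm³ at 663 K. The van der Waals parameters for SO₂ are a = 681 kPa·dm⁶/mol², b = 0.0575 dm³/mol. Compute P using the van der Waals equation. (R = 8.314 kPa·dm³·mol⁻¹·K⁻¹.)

P = nRT/(V − nb) − a n²/V²
nRT/(V − nb) = (5.00)(8.314)(663)/(9.53 − 5.00×0.0575) = 27561/9.2425 = 2982.0 kPa
a n²/V² = (681)(5.00)²/(9.53)² = 187.46 kPa
P = 2982.0 − 187.46 = 2795 kPa

P ≈ 2795 kPa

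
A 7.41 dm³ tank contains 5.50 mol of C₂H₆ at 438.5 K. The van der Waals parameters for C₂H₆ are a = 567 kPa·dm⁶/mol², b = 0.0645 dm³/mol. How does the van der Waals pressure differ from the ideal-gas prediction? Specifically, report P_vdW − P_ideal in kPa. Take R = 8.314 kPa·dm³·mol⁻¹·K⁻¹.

Ideal: P_ideal = nRT/V = (5.50)(8.314)(438.5)/7.41 = 2705.98 kPa
vdW: P = nRT/(V − nb) − a n²/V² = 20051.3/7.05525 − 17151.8/54.9081 = 2842.04 − 312.373 = 2529.67 kPa
ΔP = 2529.67 − 2705.98 = -176.3 kPa

ΔP ≈ -176.3 kPa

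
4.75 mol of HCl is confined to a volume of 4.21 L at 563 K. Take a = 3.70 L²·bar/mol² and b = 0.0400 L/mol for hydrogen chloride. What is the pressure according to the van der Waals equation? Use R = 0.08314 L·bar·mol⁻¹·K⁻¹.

P = nRT/(V − nb) − a n²/V²
nRT/(V − nb) = (4.75)(0.08314)(563)/(4.21 − 4.75×0.0400) = 222.34/4.0200 = 55.308 bar
a n²/V² = (3.70)(4.75)²/(4.21)² = 4.7100 bar
P = 55.308 − 4.7100 = 50.60 bar

P ≈ 50.60 bar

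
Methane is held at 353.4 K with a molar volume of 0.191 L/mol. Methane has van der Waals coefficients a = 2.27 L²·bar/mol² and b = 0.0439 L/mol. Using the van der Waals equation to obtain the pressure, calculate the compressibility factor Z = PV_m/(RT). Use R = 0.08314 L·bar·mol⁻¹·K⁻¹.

P = RT/(V_m − b) − a/V_m² = (0.08314)(353.4)/(0.191 − 0.0439) − 2.27/(0.191)²
  = 29.382/0.14710 − 62.224 = 199.74 − 62.224 = 137.52 bar
Z = PV_m/(RT) = (137.52)(0.191)/((0.08314)(353.4)) = 26.266/29.382 = 0.8939

Z ≈ 0.8939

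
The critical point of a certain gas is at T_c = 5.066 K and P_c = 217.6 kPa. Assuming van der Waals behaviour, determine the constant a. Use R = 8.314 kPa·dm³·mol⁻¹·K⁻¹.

From T_c = 8a/(27Rb) and P_c = a/(27b²): a = 27 R² T_c²/(64 P_c).
a = 27×(8.314)²×(5.066)²/(64×217.6) = 47898/13926 = 3.439 kPa·dm⁶/mol²

a ≈ 3.439 kPa·dm⁶/mol²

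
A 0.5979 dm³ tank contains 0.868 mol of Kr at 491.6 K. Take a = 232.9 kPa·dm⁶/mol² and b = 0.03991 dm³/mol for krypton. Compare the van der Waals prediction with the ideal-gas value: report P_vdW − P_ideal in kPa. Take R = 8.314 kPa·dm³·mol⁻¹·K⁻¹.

Ideal: P_ideal = nRT/V = (0.868)(8.314)(491.6)/0.5979 = 5933.53 kPa
vdW: P = nRT/(V − nb) − a n²/V² = 3547.66/0.563258 − 175.472/0.357484 = 6298.46 − 490.853 = 5807.61 kPa
ΔP = 5807.61 − 5933.53 = -125.9 kPa

ΔP ≈ -125.9 kPa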